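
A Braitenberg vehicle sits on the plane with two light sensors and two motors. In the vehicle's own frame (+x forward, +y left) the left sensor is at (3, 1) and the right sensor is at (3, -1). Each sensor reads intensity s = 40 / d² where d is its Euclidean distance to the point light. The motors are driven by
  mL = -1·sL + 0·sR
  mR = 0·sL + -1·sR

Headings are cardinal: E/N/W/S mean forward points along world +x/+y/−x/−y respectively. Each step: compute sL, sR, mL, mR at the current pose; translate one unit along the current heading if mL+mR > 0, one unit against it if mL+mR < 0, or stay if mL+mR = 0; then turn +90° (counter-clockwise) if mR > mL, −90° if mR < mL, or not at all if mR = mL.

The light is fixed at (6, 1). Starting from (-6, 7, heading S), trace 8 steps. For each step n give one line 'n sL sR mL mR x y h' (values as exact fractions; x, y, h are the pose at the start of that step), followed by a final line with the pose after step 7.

0 4/13 20/89 -4/13 -20/89 -6 7 S
1 8/29 40/117 -8/29 -40/117 -6 8 E
2 1/4 10/53 -1/4 -10/53 -7 8 S
3 40/181 40/149 -40/181 -40/149 -7 9 E
4 20/97 4/25 -20/97 -4/25 -8 9 S
5 40/221 8/37 -40/221 -8/37 -8 10 E
6 5/29 10/73 -5/29 -10/73 -9 10 S
7 8/53 8/45 -8/53 -8/45 -9 11 E
final -10 11 S

n=0: pose=(-6,7,S); sL=4/13, sR=20/89; mL=-4/13, mR=-20/89; mL+mR=-616/1157 → advance -1; mR−mL=96/1157 → turn +1·90°
n=1: pose=(-6,8,E); sL=8/29, sR=40/117; mL=-8/29, mR=-40/117; mL+mR=-2096/3393 → advance -1; mR−mL=-224/3393 → turn -1·90°
n=2: pose=(-7,8,S); sL=1/4, sR=10/53; mL=-1/4, mR=-10/53; mL+mR=-93/212 → advance -1; mR−mL=13/212 → turn +1·90°
n=3: pose=(-7,9,E); sL=40/181, sR=40/149; mL=-40/181, mR=-40/149; mL+mR=-13200/26969 → advance -1; mR−mL=-1280/26969 → turn -1·90°
n=4: pose=(-8,9,S); sL=20/97, sR=4/25; mL=-20/97, mR=-4/25; mL+mR=-888/2425 → advance -1; mR−mL=112/2425 → turn +1·90°
n=5: pose=(-8,10,E); sL=40/221, sR=8/37; mL=-40/221, mR=-8/37; mL+mR=-3248/8177 → advance -1; mR−mL=-288/8177 → turn -1·90°
n=6: pose=(-9,10,S); sL=5/29, sR=10/73; mL=-5/29, mR=-10/73; mL+mR=-655/2117 → advance -1; mR−mL=75/2117 → turn +1·90°
n=7: pose=(-9,11,E); sL=8/53, sR=8/45; mL=-8/53, mR=-8/45; mL+mR=-784/2385 → advance -1; mR−mL=-64/2385 → turn -1·90°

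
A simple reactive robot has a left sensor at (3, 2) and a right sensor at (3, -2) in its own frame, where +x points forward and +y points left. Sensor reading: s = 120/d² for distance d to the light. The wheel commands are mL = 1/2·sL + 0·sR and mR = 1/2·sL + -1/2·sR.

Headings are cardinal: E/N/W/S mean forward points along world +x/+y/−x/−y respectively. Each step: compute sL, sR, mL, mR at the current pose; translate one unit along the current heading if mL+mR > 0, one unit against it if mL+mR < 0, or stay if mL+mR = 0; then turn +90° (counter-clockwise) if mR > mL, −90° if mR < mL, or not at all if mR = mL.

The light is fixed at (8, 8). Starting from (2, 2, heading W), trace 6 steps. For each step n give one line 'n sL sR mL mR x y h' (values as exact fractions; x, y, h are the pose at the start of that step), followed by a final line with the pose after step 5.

n=0: pose=(2,2,W); sL=24/29, sR=120/97; mL=12/29, mR=-576/2813; mL+mR=588/2813 → advance +1; mR−mL=-60/97 → turn -1·90°
n=1: pose=(1,2,N); sL=4/3, sR=60/17; mL=2/3, mR=-56/51; mL+mR=-22/51 → advance -1; mR−mL=-30/17 → turn -1·90°
n=2: pose=(1,1,E); sL=120/41, sR=120/97; mL=60/41, mR=3360/3977; mL+mR=9180/3977 → advance +1; mR−mL=-60/97 → turn -1·90°
n=3: pose=(2,1,S); sL=30/29, sR=30/41; mL=15/29, mR=180/1189; mL+mR=795/1189 → advance +1; mR−mL=-15/41 → turn -1·90°
n=4: pose=(2,0,W); sL=120/181, sR=40/39; mL=60/181, mR=-1280/7059; mL+mR=1060/7059 → advance +1; mR−mL=-20/39 → turn -1·90°
n=5: pose=(1,0,N); sL=60/53, sR=12/5; mL=30/53, mR=-168/265; mL+mR=-18/265 → advance -1; mR−mL=-6/5 → turn -1·90°

0 24/29 120/97 12/29 -576/2813 2 2 W
1 4/3 60/17 2/3 -56/51 1 2 N
2 120/41 120/97 60/41 3360/3977 1 1 E
3 30/29 30/41 15/29 180/1189 2 1 S
4 120/181 40/39 60/181 -1280/7059 2 0 W
5 60/53 12/5 30/53 -168/265 1 0 N
final 1 -1 E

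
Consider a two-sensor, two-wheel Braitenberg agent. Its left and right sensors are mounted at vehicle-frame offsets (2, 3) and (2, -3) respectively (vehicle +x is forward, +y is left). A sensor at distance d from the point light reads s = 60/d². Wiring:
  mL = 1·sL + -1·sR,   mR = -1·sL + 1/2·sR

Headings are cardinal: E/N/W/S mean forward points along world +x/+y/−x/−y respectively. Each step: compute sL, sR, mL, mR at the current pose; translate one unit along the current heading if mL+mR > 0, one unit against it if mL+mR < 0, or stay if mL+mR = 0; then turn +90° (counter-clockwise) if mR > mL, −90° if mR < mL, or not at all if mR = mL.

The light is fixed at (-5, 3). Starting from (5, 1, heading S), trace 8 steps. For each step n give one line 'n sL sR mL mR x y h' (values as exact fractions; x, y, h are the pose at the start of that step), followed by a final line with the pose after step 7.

0 12/37 12/13 -288/481 66/481 5 1 S
1 15/37 3/8 9/296 -129/592 5 2 E
2 20/51 4/3 -16/17 14/51 4 2 S
3 6/13 6/13 0 -3/13 4 3 E
4 12/25 60/29 -1152/725 402/725 3 3 S
5 15/29 15/26 -45/754 -345/1508 3 4 E
6 60/101 60/17 -5040/1717 2010/1717 2 4 S
7 30/53 30/41 -360/2173 -435/2173 2 5 E
final 1 5 S

n=0: pose=(5,1,S); sL=12/37, sR=12/13; mL=-288/481, mR=66/481; mL+mR=-6/13 → advance -1; mR−mL=354/481 → turn +1·90°
n=1: pose=(5,2,E); sL=15/37, sR=3/8; mL=9/296, mR=-129/592; mL+mR=-3/16 → advance -1; mR−mL=-147/592 → turn -1·90°
n=2: pose=(4,2,S); sL=20/51, sR=4/3; mL=-16/17, mR=14/51; mL+mR=-2/3 → advance -1; mR−mL=62/51 → turn +1·90°
n=3: pose=(4,3,E); sL=6/13, sR=6/13; mL=0, mR=-3/13; mL+mR=-3/13 → advance -1; mR−mL=-3/13 → turn -1·90°
n=4: pose=(3,3,S); sL=12/25, sR=60/29; mL=-1152/725, mR=402/725; mL+mR=-30/29 → advance -1; mR−mL=1554/725 → turn +1·90°
n=5: pose=(3,4,E); sL=15/29, sR=15/26; mL=-45/754, mR=-345/1508; mL+mR=-15/52 → advance -1; mR−mL=-255/1508 → turn -1·90°
n=6: pose=(2,4,S); sL=60/101, sR=60/17; mL=-5040/1717, mR=2010/1717; mL+mR=-30/17 → advance -1; mR−mL=7050/1717 → turn +1·90°
n=7: pose=(2,5,E); sL=30/53, sR=30/41; mL=-360/2173, mR=-435/2173; mL+mR=-15/41 → advance -1; mR−mL=-75/2173 → turn -1·90°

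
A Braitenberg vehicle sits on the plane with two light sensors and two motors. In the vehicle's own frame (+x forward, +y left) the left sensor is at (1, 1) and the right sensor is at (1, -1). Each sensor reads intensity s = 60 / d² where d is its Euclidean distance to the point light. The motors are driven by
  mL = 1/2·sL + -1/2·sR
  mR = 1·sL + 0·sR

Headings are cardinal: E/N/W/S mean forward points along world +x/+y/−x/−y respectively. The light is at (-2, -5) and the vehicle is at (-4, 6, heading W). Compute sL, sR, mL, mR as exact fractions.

60/109 20/51 440/5559 60/109

left sensor world pos  = (-5, 5); dL² = 109
right sensor world pos = (-5, 7); dR² = 153
sL = 60/109 = 60/109
sR = 60/153 = 20/51
mL = 1/2·sL + -1/2·sR = 440/5559
mR = 1·sL + 0·sR = 60/109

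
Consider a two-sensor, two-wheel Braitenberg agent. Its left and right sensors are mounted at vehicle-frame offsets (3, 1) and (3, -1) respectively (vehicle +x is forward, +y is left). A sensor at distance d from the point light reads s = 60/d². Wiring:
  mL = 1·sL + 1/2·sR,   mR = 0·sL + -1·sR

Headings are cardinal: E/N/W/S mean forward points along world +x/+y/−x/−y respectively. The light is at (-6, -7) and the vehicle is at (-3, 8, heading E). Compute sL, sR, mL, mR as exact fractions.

15/73 15/58 2835/8468 -15/58

left sensor world pos  = (0, 9); dL² = 292
right sensor world pos = (0, 7); dR² = 232
sL = 60/292 = 15/73
sR = 60/232 = 15/58
mL = 1·sL + 1/2·sR = 2835/8468
mR = 0·sL + -1·sR = -15/58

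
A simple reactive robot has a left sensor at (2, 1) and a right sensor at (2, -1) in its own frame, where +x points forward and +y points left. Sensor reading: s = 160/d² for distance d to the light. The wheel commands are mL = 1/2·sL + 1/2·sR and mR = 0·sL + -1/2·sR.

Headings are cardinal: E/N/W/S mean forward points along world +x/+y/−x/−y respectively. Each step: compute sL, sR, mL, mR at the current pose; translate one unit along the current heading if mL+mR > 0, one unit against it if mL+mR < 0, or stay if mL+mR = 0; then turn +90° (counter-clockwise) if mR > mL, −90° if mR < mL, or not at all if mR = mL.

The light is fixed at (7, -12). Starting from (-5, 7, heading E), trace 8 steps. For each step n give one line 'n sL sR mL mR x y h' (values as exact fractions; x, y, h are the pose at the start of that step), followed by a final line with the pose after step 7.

0 8/25 20/53 462/1325 -10/53 -5 7 E
1 160/389 160/433 65760/168437 -80/433 -4 7 S
2 80/229 16/53 3952/12137 -8/53 -4 6 W
3 160/569 160/521 87200/296449 -80/521 -5 6 N
4 8/25 20/53 462/1325 -10/53 -5 7 E
5 160/389 160/433 65760/168437 -80/433 -4 7 S
6 80/229 16/53 3952/12137 -8/53 -4 6 W
7 160/569 160/521 87200/296449 -80/521 -5 6 N
final -5 7 E

n=0: pose=(-5,7,E); sL=8/25, sR=20/53; mL=462/1325, mR=-10/53; mL+mR=4/25 → advance +1; mR−mL=-712/1325 → turn -1·90°
n=1: pose=(-4,7,S); sL=160/389, sR=160/433; mL=65760/168437, mR=-80/433; mL+mR=80/389 → advance +1; mR−mL=-96880/168437 → turn -1·90°
n=2: pose=(-4,6,W); sL=80/229, sR=16/53; mL=3952/12137, mR=-8/53; mL+mR=40/229 → advance +1; mR−mL=-5784/12137 → turn -1·90°
n=3: pose=(-5,6,N); sL=160/569, sR=160/521; mL=87200/296449, mR=-80/521; mL+mR=80/569 → advance +1; mR−mL=-132720/296449 → turn -1·90°
n=4: pose=(-5,7,E); sL=8/25, sR=20/53; mL=462/1325, mR=-10/53; mL+mR=4/25 → advance +1; mR−mL=-712/1325 → turn -1·90°
n=5: pose=(-4,7,S); sL=160/389, sR=160/433; mL=65760/168437, mR=-80/433; mL+mR=80/389 → advance +1; mR−mL=-96880/168437 → turn -1·90°
n=6: pose=(-4,6,W); sL=80/229, sR=16/53; mL=3952/12137, mR=-8/53; mL+mR=40/229 → advance +1; mR−mL=-5784/12137 → turn -1·90°
n=7: pose=(-5,6,N); sL=160/569, sR=160/521; mL=87200/296449, mR=-80/521; mL+mR=80/569 → advance +1; mR−mL=-132720/296449 → turn -1·90°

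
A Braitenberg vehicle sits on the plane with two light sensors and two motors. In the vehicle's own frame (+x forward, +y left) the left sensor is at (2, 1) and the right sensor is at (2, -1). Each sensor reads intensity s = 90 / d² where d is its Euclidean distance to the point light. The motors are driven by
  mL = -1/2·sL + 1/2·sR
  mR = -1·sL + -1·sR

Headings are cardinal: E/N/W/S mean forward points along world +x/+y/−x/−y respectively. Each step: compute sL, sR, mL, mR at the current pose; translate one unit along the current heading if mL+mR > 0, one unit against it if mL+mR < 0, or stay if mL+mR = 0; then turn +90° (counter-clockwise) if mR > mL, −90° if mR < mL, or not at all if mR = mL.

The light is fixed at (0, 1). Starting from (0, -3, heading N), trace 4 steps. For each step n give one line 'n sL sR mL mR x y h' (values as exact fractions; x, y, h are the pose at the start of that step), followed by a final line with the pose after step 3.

n=0: pose=(0,-3,N); sL=18, sR=18; mL=0, mR=-36; mL+mR=-36 → advance -1; mR−mL=-36 → turn -1·90°
n=1: pose=(0,-4,E); sL=9/2, sR=9/4; mL=-9/8, mR=-27/4; mL+mR=-63/8 → advance -1; mR−mL=-45/8 → turn -1·90°
n=2: pose=(-1,-4,S); sL=90/49, sR=90/53; mL=-180/2597, mR=-9180/2597; mL+mR=-9360/2597 → advance -1; mR−mL=-9000/2597 → turn -1·90°
n=3: pose=(-1,-3,W); sL=45/17, sR=5; mL=20/17, mR=-130/17; mL+mR=-110/17 → advance -1; mR−mL=-150/17 → turn -1·90°

0 18 18 0 -36 0 -3 N
1 9/2 9/4 -9/8 -27/4 0 -4 E
2 90/49 90/53 -180/2597 -9180/2597 -1 -4 S
3 45/17 5 20/17 -130/17 -1 -3 W
final 0 -3 N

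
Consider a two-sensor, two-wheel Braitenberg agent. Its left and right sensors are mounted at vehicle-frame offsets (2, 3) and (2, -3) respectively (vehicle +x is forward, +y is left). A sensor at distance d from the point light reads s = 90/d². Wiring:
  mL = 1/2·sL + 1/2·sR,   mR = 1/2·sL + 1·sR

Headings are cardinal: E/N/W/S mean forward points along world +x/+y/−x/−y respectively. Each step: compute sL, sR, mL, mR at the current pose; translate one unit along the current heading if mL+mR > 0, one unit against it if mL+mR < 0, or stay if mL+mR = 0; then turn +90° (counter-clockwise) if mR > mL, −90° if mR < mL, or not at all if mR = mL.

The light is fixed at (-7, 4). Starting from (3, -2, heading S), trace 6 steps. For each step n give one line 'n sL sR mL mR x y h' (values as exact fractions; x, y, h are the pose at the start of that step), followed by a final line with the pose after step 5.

0 90/233 90/113 15570/26329 26055/26329 3 -2 S
1 9/16 45/122 909/1952 1269/1952 3 -3 E
2 90/89 90/221 13950/19669 17955/19669 4 -3 N
3 5/9 1 7/9 23/18 4 -2 W
4 90/233 90/113 15570/26329 26055/26329 3 -2 S
5 9/16 45/122 909/1952 1269/1952 3 -3 E
final 4 -3 N

n=0: pose=(3,-2,S); sL=90/233, sR=90/113; mL=15570/26329, mR=26055/26329; mL+mR=41625/26329 → advance +1; mR−mL=45/113 → turn +1·90°
n=1: pose=(3,-3,E); sL=9/16, sR=45/122; mL=909/1952, mR=1269/1952; mL+mR=1089/976 → advance +1; mR−mL=45/244 → turn +1·90°
n=2: pose=(4,-3,N); sL=90/89, sR=90/221; mL=13950/19669, mR=17955/19669; mL+mR=31905/19669 → advance +1; mR−mL=45/221 → turn +1·90°
n=3: pose=(4,-2,W); sL=5/9, sR=1; mL=7/9, mR=23/18; mL+mR=37/18 → advance +1; mR−mL=1/2 → turn +1·90°
n=4: pose=(3,-2,S); sL=90/233, sR=90/113; mL=15570/26329, mR=26055/26329; mL+mR=41625/26329 → advance +1; mR−mL=45/113 → turn +1·90°
n=5: pose=(3,-3,E); sL=9/16, sR=45/122; mL=909/1952, mR=1269/1952; mL+mR=1089/976 → advance +1; mR−mL=45/244 → turn +1·90°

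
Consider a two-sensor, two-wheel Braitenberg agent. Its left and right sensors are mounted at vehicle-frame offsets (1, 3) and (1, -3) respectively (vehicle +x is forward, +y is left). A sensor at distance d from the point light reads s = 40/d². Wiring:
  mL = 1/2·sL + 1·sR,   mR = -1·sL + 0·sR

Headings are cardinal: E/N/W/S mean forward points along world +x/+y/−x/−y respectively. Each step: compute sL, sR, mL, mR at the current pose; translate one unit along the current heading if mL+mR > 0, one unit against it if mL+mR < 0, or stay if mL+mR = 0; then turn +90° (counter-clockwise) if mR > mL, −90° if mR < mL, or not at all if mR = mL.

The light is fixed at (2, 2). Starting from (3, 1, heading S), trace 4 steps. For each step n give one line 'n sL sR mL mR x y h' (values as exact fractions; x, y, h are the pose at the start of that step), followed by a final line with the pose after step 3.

n=0: pose=(3,1,S); sL=2, sR=5; mL=6, mR=-2; mL+mR=4 → advance +1; mR−mL=-8 → turn -1·90°
n=1: pose=(3,0,W); sL=8/5, sR=40; mL=204/5, mR=-8/5; mL+mR=196/5 → advance +1; mR−mL=-212/5 → turn -1·90°
n=2: pose=(2,0,N); sL=4, sR=4; mL=6, mR=-4; mL+mR=2 → advance +1; mR−mL=-10 → turn -1·90°
n=3: pose=(2,1,E); sL=8, sR=40/17; mL=108/17, mR=-8; mL+mR=-28/17 → advance -1; mR−mL=-244/17 → turn -1·90°

0 2 5 6 -2 3 1 S
1 8/5 40 204/5 -8/5 3 0 W
2 4 4 6 -4 2 0 N
3 8 40/17 108/17 -8 2 1 E
final 1 1 S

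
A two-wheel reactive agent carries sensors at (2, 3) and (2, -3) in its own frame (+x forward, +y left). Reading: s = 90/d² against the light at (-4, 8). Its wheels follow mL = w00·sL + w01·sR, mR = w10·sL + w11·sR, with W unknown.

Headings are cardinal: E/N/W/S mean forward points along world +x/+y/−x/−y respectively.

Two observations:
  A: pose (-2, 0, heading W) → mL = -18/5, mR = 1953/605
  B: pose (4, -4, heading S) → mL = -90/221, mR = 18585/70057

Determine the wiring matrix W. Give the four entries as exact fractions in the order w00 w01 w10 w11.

obs A: pose=(-2,0,W) → sL=90/121, sR=18/5, mL=-18/5, mR=1953/605
obs B: pose=(4,-4,S) → sL=90/317, sR=90/221, mL=-90/221, mR=18585/70057
sensor matrix S = [[90/121, 18/5], [90/317, 90/221]]; det S = -6096384/8476897
solve [mL_A; mL_B] = S·[w00; w01] and [mR_A; mR_B] = S·[w10; w11]:
  w00 = 0, w01 = -1, w10 = -1/2, w11 = 1

0 -1 -1/2 1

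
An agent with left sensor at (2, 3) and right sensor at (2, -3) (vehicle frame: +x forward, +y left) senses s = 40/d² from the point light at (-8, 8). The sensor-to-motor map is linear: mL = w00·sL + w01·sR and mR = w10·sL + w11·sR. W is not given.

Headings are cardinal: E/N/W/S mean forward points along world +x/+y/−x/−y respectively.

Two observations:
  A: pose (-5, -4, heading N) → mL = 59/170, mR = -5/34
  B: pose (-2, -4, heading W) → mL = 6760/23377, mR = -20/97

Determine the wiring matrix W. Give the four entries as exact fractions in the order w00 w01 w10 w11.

1/2 1/2 0 -1/2

obs A: pose=(-5,-4,N) → sL=2/5, sR=5/17, mL=59/170, mR=-5/34
obs B: pose=(-2,-4,W) → sL=40/241, sR=40/97, mL=6760/23377, mR=-20/97
sensor matrix S = [[2/5, 5/17], [40/241, 40/97]]; det S = 46152/397409
solve [mL_A; mL_B] = S·[w00; w01] and [mR_A; mR_B] = S·[w10; w11]:
  w00 = 1/2, w01 = 1/2, w10 = 0, w11 = -1/2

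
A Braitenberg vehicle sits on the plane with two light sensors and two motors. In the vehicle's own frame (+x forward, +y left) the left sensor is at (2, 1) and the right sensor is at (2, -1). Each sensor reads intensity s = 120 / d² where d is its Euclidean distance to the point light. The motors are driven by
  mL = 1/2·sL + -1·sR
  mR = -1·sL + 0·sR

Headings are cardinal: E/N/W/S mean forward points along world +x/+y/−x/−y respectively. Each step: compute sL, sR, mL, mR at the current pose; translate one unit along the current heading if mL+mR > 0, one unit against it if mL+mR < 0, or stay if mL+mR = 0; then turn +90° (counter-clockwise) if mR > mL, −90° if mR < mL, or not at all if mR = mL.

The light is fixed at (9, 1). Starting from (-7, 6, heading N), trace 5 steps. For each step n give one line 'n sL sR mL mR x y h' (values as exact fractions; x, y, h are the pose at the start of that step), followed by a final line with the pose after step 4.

n=0: pose=(-7,6,N); sL=60/169, sR=60/137; mL=-6030/23153, mR=-60/169; mL+mR=-14250/23153 → advance -1; mR−mL=-2190/23153 → turn -1·90°
n=1: pose=(-7,5,E); sL=120/221, sR=24/41; mL=-2844/9061, mR=-120/221; mL+mR=-7764/9061 → advance -1; mR−mL=-2076/9061 → turn -1·90°
n=2: pose=(-8,5,S); sL=6/13, sR=15/41; mL=-72/533, mR=-6/13; mL+mR=-318/533 → advance -1; mR−mL=-174/533 → turn -1·90°
n=3: pose=(-8,6,W); sL=120/377, sR=120/397; mL=-21420/149669, mR=-120/377; mL+mR=-69060/149669 → advance -1; mR−mL=-26220/149669 → turn -1·90°
n=4: pose=(-7,6,N); sL=60/169, sR=60/137; mL=-6030/23153, mR=-60/169; mL+mR=-14250/23153 → advance -1; mR−mL=-2190/23153 → turn -1·90°

0 60/169 60/137 -6030/23153 -60/169 -7 6 N
1 120/221 24/41 -2844/9061 -120/221 -7 5 E
2 6/13 15/41 -72/533 -6/13 -8 5 S
3 120/377 120/397 -21420/149669 -120/377 -8 6 W
4 60/169 60/137 -6030/23153 -60/169 -7 6 N
final -7 5 E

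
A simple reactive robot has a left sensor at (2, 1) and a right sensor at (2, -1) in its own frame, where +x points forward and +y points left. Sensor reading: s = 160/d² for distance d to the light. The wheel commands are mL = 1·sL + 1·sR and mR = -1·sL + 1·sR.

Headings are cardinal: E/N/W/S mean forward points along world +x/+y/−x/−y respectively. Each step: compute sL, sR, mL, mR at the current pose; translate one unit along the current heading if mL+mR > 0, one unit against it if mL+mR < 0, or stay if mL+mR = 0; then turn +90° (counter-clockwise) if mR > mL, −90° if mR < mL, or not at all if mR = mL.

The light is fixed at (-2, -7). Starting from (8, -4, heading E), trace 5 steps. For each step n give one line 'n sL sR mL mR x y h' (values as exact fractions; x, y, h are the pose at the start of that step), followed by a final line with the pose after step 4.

0 1 40/37 77/37 3/37 8 -4 E
1 32/29 160/101 7872/2929 1408/2929 9 -4 S
2 80/41 16/9 1376/369 -64/369 9 -5 W
3 160/97 160/137 37440/13289 -6400/13289 8 -5 N
4 1 40/37 77/37 3/37 8 -4 E
final 9 -4 S

n=0: pose=(8,-4,E); sL=1, sR=40/37; mL=77/37, mR=3/37; mL+mR=80/37 → advance +1; mR−mL=-2 → turn -1·90°
n=1: pose=(9,-4,S); sL=32/29, sR=160/101; mL=7872/2929, mR=1408/2929; mL+mR=320/101 → advance +1; mR−mL=-64/29 → turn -1·90°
n=2: pose=(9,-5,W); sL=80/41, sR=16/9; mL=1376/369, mR=-64/369; mL+mR=32/9 → advance +1; mR−mL=-160/41 → turn -1·90°
n=3: pose=(8,-5,N); sL=160/97, sR=160/137; mL=37440/13289, mR=-6400/13289; mL+mR=320/137 → advance +1; mR−mL=-320/97 → turn -1·90°
n=4: pose=(8,-4,E); sL=1, sR=40/37; mL=77/37, mR=3/37; mL+mR=80/37 → advance +1; mR−mL=-2 → turn -1·90°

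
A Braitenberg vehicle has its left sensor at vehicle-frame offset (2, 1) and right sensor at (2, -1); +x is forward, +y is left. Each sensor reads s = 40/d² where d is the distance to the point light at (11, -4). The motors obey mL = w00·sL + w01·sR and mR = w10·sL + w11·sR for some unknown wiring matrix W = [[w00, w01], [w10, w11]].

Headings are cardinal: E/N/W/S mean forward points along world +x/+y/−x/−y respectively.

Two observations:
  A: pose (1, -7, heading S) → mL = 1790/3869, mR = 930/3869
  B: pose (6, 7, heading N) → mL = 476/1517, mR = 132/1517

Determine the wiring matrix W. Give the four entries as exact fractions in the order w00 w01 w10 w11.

obs A: pose=(1,-7,S) → sL=20/53, sR=20/73, mL=1790/3869, mR=930/3869
obs B: pose=(6,7,N) → sL=8/41, sR=8/37, mL=476/1517, mR=132/1517
sensor matrix S = [[20/53, 20/73], [8/41, 8/37]]; det S = 165120/5869273
solve [mL_A; mL_B] = S·[w00; w01] and [mR_A; mR_B] = S·[w10; w11]:
  w00 = 1/2, w01 = 1, w10 = 1, w11 = -1/2

1/2 1 1 -1/2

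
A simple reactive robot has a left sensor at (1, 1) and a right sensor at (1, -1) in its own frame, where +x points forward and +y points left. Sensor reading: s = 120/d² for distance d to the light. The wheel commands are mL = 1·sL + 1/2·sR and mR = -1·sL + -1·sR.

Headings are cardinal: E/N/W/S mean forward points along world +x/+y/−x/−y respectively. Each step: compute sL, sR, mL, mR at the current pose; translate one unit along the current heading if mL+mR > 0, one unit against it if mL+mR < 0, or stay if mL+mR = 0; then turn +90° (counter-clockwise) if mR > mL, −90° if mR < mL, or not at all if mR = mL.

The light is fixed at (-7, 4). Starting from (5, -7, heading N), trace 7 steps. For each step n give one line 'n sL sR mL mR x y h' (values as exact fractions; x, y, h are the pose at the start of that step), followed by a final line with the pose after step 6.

n=0: pose=(5,-7,N); sL=120/221, sR=120/269; mL=45540/59449, mR=-58800/59449; mL+mR=-60/269 → advance -1; mR−mL=-104340/59449 → turn -1·90°
n=1: pose=(5,-8,E); sL=12/29, sR=60/169; mL=2898/4901, mR=-3768/4901; mL+mR=-30/169 → advance -1; mR−mL=-6666/4901 → turn -1·90°
n=2: pose=(4,-8,S); sL=120/313, sR=120/269; mL=51060/84197, mR=-69840/84197; mL+mR=-60/269 → advance -1; mR−mL=-120900/84197 → turn -1·90°
n=3: pose=(4,-7,W); sL=30/61, sR=3/5; mL=483/610, mR=-333/305; mL+mR=-3/10 → advance -1; mR−mL=-1149/610 → turn -1·90°
n=4: pose=(5,-7,N); sL=120/221, sR=120/269; mL=45540/59449, mR=-58800/59449; mL+mR=-60/269 → advance -1; mR−mL=-104340/59449 → turn -1·90°
n=5: pose=(5,-8,E); sL=12/29, sR=60/169; mL=2898/4901, mR=-3768/4901; mL+mR=-30/169 → advance -1; mR−mL=-6666/4901 → turn -1·90°
n=6: pose=(4,-8,S); sL=120/313, sR=120/269; mL=51060/84197, mR=-69840/84197; mL+mR=-60/269 → advance -1; mR−mL=-120900/84197 → turn -1·90°

0 120/221 120/269 45540/59449 -58800/59449 5 -7 N
1 12/29 60/169 2898/4901 -3768/4901 5 -8 E
2 120/313 120/269 51060/84197 -69840/84197 4 -8 S
3 30/61 3/5 483/610 -333/305 4 -7 W
4 120/221 120/269 45540/59449 -58800/59449 5 -7 N
5 12/29 60/169 2898/4901 -3768/4901 5 -8 E
6 120/313 120/269 51060/84197 -69840/84197 4 -8 S
final 4 -7 W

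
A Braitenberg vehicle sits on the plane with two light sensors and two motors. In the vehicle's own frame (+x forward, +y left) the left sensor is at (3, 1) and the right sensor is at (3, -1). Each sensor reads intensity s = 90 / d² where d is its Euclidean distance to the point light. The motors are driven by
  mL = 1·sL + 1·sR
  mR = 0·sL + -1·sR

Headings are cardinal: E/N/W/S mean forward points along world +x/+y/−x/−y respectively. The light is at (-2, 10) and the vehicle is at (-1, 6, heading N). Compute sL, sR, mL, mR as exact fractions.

left sensor world pos  = (-2, 9); dL² = 1
right sensor world pos = (0, 9); dR² = 5
sL = 90/1 = 90
sR = 90/5 = 18
mL = 1·sL + 1·sR = 108
mR = 0·sL + -1·sR = -18

90 18 108 -18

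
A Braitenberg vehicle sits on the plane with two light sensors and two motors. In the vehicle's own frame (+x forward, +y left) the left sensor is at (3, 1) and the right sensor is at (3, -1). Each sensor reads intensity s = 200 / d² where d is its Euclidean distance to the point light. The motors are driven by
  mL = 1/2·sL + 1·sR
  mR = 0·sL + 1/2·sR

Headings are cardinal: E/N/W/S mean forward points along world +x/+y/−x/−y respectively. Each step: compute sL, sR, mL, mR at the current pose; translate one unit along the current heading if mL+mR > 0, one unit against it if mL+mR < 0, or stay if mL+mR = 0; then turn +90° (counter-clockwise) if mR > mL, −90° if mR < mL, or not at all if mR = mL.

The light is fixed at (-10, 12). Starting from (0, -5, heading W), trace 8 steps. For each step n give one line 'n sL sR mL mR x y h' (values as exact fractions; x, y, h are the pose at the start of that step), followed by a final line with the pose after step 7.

n=0: pose=(0,-5,W); sL=200/373, sR=40/61; mL=21020/22753, mR=20/61; mL+mR=28480/22753 → advance +1; mR−mL=-13560/22753 → turn -1·90°
n=1: pose=(-1,-5,N); sL=10/13, sR=25/37; mL=510/481, mR=25/74; mL+mR=1345/962 → advance +1; mR−mL=-695/962 → turn -1·90°
n=2: pose=(-1,-4,E); sL=200/369, sR=200/433; mL=117100/159777, mR=100/433; mL+mR=154000/159777 → advance +1; mR−mL=-80200/159777 → turn -1·90°
n=3: pose=(0,-4,S); sL=100/241, sR=100/221; mL=35150/53261, mR=50/221; mL+mR=47200/53261 → advance +1; mR−mL=-23100/53261 → turn -1·90°
n=4: pose=(0,-5,W); sL=200/373, sR=40/61; mL=21020/22753, mR=20/61; mL+mR=28480/22753 → advance +1; mR−mL=-13560/22753 → turn -1·90°
n=5: pose=(-1,-5,N); sL=10/13, sR=25/37; mL=510/481, mR=25/74; mL+mR=1345/962 → advance +1; mR−mL=-695/962 → turn -1·90°
n=6: pose=(-1,-4,E); sL=200/369, sR=200/433; mL=117100/159777, mR=100/433; mL+mR=154000/159777 → advance +1; mR−mL=-80200/159777 → turn -1·90°
n=7: pose=(0,-4,S); sL=100/241, sR=100/221; mL=35150/53261, mR=50/221; mL+mR=47200/53261 → advance +1; mR−mL=-23100/53261 → turn -1·90°

0 200/373 40/61 21020/22753 20/61 0 -5 W
1 10/13 25/37 510/481 25/74 -1 -5 N
2 200/369 200/433 117100/159777 100/433 -1 -4 E
3 100/241 100/221 35150/53261 50/221 0 -4 S
4 200/373 40/61 21020/22753 20/61 0 -5 W
5 10/13 25/37 510/481 25/74 -1 -5 N
6 200/369 200/433 117100/159777 100/433 -1 -4 E
7 100/241 100/221 35150/53261 50/221 0 -4 S
final 0 -5 W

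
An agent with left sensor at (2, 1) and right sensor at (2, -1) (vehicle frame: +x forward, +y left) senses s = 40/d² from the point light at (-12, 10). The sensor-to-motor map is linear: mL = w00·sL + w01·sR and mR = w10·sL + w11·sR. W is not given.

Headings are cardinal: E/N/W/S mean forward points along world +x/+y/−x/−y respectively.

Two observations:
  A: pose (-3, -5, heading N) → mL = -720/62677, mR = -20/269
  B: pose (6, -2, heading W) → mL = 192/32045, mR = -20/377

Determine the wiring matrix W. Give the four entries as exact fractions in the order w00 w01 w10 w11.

-1/2 1/2 0 -1/2

obs A: pose=(-3,-5,N) → sL=40/233, sR=40/269, mL=-720/62677, mR=-20/269
obs B: pose=(6,-2,W) → sL=8/85, sR=40/377, mL=192/32045, mR=-20/377
sensor matrix S = [[40/233, 40/269], [8/85, 40/377]]; det S = 1694976/401696893
solve [mL_A; mL_B] = S·[w00; w01] and [mR_A; mR_B] = S·[w10; w11]:
  w00 = -1/2, w01 = 1/2, w10 = 0, w11 = -1/2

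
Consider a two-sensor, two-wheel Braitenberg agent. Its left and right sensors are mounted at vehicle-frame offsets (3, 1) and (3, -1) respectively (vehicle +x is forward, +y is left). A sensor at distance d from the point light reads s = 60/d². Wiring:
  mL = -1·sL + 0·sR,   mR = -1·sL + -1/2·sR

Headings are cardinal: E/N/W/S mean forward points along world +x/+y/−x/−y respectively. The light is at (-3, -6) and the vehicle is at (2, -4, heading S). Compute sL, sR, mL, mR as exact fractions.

60/37 60/17 -60/37 -2130/629

left sensor world pos  = (3, -7); dL² = 37
right sensor world pos = (1, -7); dR² = 17
sL = 60/37 = 60/37
sR = 60/17 = 60/17
mL = -1·sL + 0·sR = -60/37
mR = -1·sL + -1/2·sR = -2130/629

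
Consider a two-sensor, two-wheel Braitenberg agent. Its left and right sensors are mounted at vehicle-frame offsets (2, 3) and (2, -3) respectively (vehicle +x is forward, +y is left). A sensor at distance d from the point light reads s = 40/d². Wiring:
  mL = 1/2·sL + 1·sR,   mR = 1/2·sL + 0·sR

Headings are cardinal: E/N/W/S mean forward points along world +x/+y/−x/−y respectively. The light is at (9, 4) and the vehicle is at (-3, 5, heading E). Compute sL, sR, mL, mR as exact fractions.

10/29 5/13 210/377 5/29

left sensor world pos  = (-1, 8); dL² = 116
right sensor world pos = (-1, 2); dR² = 104
sL = 40/116 = 10/29
sR = 40/104 = 5/13
mL = 1/2·sL + 1·sR = 210/377
mR = 1/2·sL + 0·sR = 5/29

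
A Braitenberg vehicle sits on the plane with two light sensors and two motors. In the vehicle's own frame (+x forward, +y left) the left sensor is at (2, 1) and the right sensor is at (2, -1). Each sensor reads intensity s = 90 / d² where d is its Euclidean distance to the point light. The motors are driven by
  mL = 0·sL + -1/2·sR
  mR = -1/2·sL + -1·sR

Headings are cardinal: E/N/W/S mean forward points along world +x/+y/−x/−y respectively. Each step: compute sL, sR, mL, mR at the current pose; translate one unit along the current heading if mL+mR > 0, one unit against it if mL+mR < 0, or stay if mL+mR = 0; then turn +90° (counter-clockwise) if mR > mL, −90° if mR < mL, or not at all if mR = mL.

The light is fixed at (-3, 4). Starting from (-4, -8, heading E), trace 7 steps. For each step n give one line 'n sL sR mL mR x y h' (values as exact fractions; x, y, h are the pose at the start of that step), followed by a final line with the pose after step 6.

n=0: pose=(-4,-8,E); sL=45/61, sR=9/17; mL=-9/34, mR=-1863/2074; mL+mR=-1206/1037 → advance -1; mR−mL=-657/1037 → turn -1·90°
n=1: pose=(-5,-8,S); sL=90/197, sR=18/41; mL=-9/41, mR=-5391/8077; mL+mR=-7164/8077 → advance -1; mR−mL=-3618/8077 → turn -1·90°
n=2: pose=(-5,-7,W); sL=9/16, sR=45/58; mL=-45/116, mR=-981/928; mL+mR=-1341/928 → advance -1; mR−mL=-621/928 → turn -1·90°
n=3: pose=(-4,-7,N); sL=18/17, sR=10/9; mL=-5/9, mR=-251/153; mL+mR=-112/51 → advance -1; mR−mL=-166/153 → turn -1·90°
n=4: pose=(-4,-8,E); sL=45/61, sR=9/17; mL=-9/34, mR=-1863/2074; mL+mR=-1206/1037 → advance -1; mR−mL=-657/1037 → turn -1·90°
n=5: pose=(-5,-8,S); sL=90/197, sR=18/41; mL=-9/41, mR=-5391/8077; mL+mR=-7164/8077 → advance -1; mR−mL=-3618/8077 → turn -1·90°
n=6: pose=(-5,-7,W); sL=9/16, sR=45/58; mL=-45/116, mR=-981/928; mL+mR=-1341/928 → advance -1; mR−mL=-621/928 → turn -1·90°

0 45/61 9/17 -9/34 -1863/2074 -4 -8 E
1 90/197 18/41 -9/41 -5391/8077 -5 -8 S
2 9/16 45/58 -45/116 -981/928 -5 -7 W
3 18/17 10/9 -5/9 -251/153 -4 -7 N
4 45/61 9/17 -9/34 -1863/2074 -4 -8 E
5 90/197 18/41 -9/41 -5391/8077 -5 -8 S
6 9/16 45/58 -45/116 -981/928 -5 -7 W
final -4 -7 N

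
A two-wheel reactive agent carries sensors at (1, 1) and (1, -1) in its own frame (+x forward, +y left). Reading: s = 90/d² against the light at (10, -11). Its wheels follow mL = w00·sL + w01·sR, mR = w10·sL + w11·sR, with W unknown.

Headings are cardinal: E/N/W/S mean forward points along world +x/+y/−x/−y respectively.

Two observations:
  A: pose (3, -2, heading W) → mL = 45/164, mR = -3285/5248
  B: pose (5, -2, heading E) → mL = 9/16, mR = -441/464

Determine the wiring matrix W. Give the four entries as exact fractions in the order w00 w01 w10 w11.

obs A: pose=(3,-2,W) → sL=45/64, sR=45/82, mL=45/164, mR=-3285/5248
obs B: pose=(5,-2,E) → sL=45/58, sR=9/8, mL=9/16, mR=-441/464
sensor matrix S = [[45/64, 45/82], [45/58, 9/8]]; det S = 222345/608768
solve [mL_A; mL_B] = S·[w00; w01] and [mR_A; mR_B] = S·[w10; w11]:
  w00 = 0, w01 = 1/2, w10 = -1/2, w11 = -1/2

0 1/2 -1/2 -1/2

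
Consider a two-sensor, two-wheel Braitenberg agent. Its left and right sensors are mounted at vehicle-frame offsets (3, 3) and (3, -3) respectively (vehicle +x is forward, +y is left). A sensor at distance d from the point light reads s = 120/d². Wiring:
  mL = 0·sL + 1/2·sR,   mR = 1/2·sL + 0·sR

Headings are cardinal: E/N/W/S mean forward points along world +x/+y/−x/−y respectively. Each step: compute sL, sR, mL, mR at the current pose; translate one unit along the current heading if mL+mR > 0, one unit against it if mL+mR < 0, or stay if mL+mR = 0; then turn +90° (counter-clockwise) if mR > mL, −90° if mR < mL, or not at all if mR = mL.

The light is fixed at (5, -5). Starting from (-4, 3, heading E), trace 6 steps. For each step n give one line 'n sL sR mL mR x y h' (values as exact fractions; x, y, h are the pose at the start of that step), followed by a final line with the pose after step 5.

0 120/157 120/61 60/61 60/157 -4 3 E
1 12/5 60/73 30/73 6/5 -3 3 S
2 24/25 120/41 60/41 12/25 -3 2 E
3 15/4 30/29 15/29 15/8 -2 2 S
4 120/97 24/5 12/5 60/97 -2 1 E
5 20/3 4/3 2/3 10/3 -1 1 S
final -1 0 E

n=0: pose=(-4,3,E); sL=120/157, sR=120/61; mL=60/61, mR=60/157; mL+mR=13080/9577 → advance +1; mR−mL=-5760/9577 → turn -1·90°
n=1: pose=(-3,3,S); sL=12/5, sR=60/73; mL=30/73, mR=6/5; mL+mR=588/365 → advance +1; mR−mL=288/365 → turn +1·90°
n=2: pose=(-3,2,E); sL=24/25, sR=120/41; mL=60/41, mR=12/25; mL+mR=1992/1025 → advance +1; mR−mL=-1008/1025 → turn -1·90°
n=3: pose=(-2,2,S); sL=15/4, sR=30/29; mL=15/29, mR=15/8; mL+mR=555/232 → advance +1; mR−mL=315/232 → turn +1·90°
n=4: pose=(-2,1,E); sL=120/97, sR=24/5; mL=12/5, mR=60/97; mL+mR=1464/485 → advance +1; mR−mL=-864/485 → turn -1·90°
n=5: pose=(-1,1,S); sL=20/3, sR=4/3; mL=2/3, mR=10/3; mL+mR=4 → advance +1; mR−mL=8/3 → turn +1·90°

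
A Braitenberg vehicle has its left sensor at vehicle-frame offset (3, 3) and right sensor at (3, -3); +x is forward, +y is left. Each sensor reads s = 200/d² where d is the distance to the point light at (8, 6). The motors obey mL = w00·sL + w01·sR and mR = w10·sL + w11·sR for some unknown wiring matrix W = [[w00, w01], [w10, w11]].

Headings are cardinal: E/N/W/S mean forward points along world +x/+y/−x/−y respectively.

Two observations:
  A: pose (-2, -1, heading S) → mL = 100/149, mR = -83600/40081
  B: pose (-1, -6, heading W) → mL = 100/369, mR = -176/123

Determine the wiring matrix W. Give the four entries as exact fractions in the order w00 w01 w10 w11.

1/2 0 -1 -1

obs A: pose=(-2,-1,S) → sL=200/149, sR=200/269, mL=100/149, mR=-83600/40081
obs B: pose=(-1,-6,W) → sL=200/369, sR=8/9, mL=100/369, mR=-176/123
sensor matrix S = [[200/149, 200/269], [200/369, 8/9]]; det S = 11686400/14789889
solve [mL_A; mL_B] = S·[w00; w01] and [mR_A; mR_B] = S·[w10; w11]:
  w00 = 1/2, w01 = 0, w10 = -1, w11 = -1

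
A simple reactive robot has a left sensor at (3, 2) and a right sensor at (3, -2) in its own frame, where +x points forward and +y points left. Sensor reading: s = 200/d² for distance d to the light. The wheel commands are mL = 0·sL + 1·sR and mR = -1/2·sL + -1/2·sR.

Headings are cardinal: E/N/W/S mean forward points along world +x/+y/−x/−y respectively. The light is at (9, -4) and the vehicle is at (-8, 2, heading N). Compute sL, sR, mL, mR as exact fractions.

left sensor world pos  = (-10, 5); dL² = 442
right sensor world pos = (-6, 5); dR² = 306
sL = 200/442 = 100/221
sR = 200/306 = 100/153
mL = 0·sL + 1·sR = 100/153
mR = -1/2·sL + -1/2·sR = -1100/1989

100/221 100/153 100/153 -1100/1989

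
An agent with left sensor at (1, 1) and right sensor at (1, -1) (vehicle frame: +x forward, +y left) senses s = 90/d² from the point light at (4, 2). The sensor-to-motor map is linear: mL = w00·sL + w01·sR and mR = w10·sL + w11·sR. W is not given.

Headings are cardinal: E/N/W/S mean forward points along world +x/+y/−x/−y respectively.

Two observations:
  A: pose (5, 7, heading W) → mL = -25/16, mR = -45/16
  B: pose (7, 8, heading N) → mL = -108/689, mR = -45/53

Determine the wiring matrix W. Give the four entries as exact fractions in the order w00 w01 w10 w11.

obs A: pose=(5,7,W) → sL=45/8, sR=5/2, mL=-25/16, mR=-45/16
obs B: pose=(7,8,N) → sL=90/53, sR=18/13, mL=-108/689, mR=-45/53
sensor matrix S = [[45/8, 5/2], [90/53, 18/13]]; det S = 9765/2756
solve [mL_A; mL_B] = S·[w00; w01] and [mR_A; mR_B] = S·[w10; w11]:
  w00 = -1/2, w01 = 1/2, w10 = -1/2, w11 = 0

-1/2 1/2 -1/2 0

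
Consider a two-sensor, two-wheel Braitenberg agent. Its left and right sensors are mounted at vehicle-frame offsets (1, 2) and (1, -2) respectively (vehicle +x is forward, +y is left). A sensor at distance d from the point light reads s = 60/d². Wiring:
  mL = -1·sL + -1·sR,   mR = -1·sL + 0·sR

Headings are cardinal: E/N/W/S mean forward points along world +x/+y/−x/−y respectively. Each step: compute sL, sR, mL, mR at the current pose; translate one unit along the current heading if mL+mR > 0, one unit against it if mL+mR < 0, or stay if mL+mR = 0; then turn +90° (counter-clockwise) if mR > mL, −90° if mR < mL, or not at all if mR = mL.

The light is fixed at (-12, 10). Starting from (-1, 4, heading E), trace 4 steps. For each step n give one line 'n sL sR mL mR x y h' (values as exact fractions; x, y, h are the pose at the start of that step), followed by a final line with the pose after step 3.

0 3/8 15/52 -69/104 -3/8 -1 4 E
1 60/89 60/169 -15480/15041 -60/89 -2 4 N
2 10/27 30/53 -1340/1431 -10/27 -2 3 W
3 60/233 12/29 -4536/6757 -60/233 -1 3 S
final -1 4 E

n=0: pose=(-1,4,E); sL=3/8, sR=15/52; mL=-69/104, mR=-3/8; mL+mR=-27/26 → advance -1; mR−mL=15/52 → turn +1·90°
n=1: pose=(-2,4,N); sL=60/89, sR=60/169; mL=-15480/15041, mR=-60/89; mL+mR=-25620/15041 → advance -1; mR−mL=60/169 → turn +1·90°
n=2: pose=(-2,3,W); sL=10/27, sR=30/53; mL=-1340/1431, mR=-10/27; mL+mR=-1870/1431 → advance -1; mR−mL=30/53 → turn +1·90°
n=3: pose=(-1,3,S); sL=60/233, sR=12/29; mL=-4536/6757, mR=-60/233; mL+mR=-6276/6757 → advance -1; mR−mL=12/29 → turn +1·90°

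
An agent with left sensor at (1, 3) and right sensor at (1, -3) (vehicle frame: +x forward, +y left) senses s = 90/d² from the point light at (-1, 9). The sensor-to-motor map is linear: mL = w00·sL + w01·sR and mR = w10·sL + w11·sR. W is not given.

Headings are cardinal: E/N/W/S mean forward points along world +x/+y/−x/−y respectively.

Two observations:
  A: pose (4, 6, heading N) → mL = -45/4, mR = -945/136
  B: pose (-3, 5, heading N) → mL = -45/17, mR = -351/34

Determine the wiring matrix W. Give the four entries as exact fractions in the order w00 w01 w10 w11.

obs A: pose=(4,6,N) → sL=45/4, sR=45/34, mL=-45/4, mR=-945/136
obs B: pose=(-3,5,N) → sL=45/17, sR=9, mL=-45/17, mR=-351/34
sensor matrix S = [[45/4, 45/34], [45/17, 9]]; det S = 112995/1156
solve [mL_A; mL_B] = S·[w00; w01] and [mR_A; mR_B] = S·[w10; w11]:
  w00 = -1, w01 = 0, w10 = -1/2, w11 = -1

-1 0 -1/2 -1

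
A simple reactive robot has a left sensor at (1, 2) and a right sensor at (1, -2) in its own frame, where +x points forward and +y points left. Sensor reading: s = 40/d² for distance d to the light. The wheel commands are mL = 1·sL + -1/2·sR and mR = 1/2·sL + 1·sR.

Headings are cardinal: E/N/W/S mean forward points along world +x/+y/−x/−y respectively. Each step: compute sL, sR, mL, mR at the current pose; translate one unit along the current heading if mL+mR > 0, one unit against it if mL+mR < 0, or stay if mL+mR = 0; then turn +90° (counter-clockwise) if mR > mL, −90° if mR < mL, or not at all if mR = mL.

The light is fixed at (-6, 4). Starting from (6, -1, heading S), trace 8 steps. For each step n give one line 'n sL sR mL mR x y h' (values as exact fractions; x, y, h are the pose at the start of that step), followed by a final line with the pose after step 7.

0 5/29 5/17 25/986 375/986 6 -1 S
1 8/37 40/233 1124/8621 2412/8621 6 -2 E
2 20/73 4/25 354/1825 542/1825 7 -2 N
3 40/193 40/153 2260/29529 10780/29529 7 -1 W
4 5/29 5/17 25/986 375/986 6 -1 S
5 8/37 40/233 1124/8621 2412/8621 6 -2 E
6 20/73 4/25 354/1825 542/1825 7 -2 N
7 40/193 40/153 2260/29529 10780/29529 7 -1 W
final 6 -1 S

n=0: pose=(6,-1,S); sL=5/29, sR=5/17; mL=25/986, mR=375/986; mL+mR=200/493 → advance +1; mR−mL=175/493 → turn +1·90°
n=1: pose=(6,-2,E); sL=8/37, sR=40/233; mL=1124/8621, mR=2412/8621; mL+mR=3536/8621 → advance +1; mR−mL=1288/8621 → turn +1·90°
n=2: pose=(7,-2,N); sL=20/73, sR=4/25; mL=354/1825, mR=542/1825; mL+mR=896/1825 → advance +1; mR−mL=188/1825 → turn +1·90°
n=3: pose=(7,-1,W); sL=40/193, sR=40/153; mL=2260/29529, mR=10780/29529; mL+mR=13040/29529 → advance +1; mR−mL=2840/9843 → turn +1·90°
n=4: pose=(6,-1,S); sL=5/29, sR=5/17; mL=25/986, mR=375/986; mL+mR=200/493 → advance +1; mR−mL=175/493 → turn +1·90°
n=5: pose=(6,-2,E); sL=8/37, sR=40/233; mL=1124/8621, mR=2412/8621; mL+mR=3536/8621 → advance +1; mR−mL=1288/8621 → turn +1·90°
n=6: pose=(7,-2,N); sL=20/73, sR=4/25; mL=354/1825, mR=542/1825; mL+mR=896/1825 → advance +1; mR−mL=188/1825 → turn +1·90°
n=7: pose=(7,-1,W); sL=40/193, sR=40/153; mL=2260/29529, mR=10780/29529; mL+mR=13040/29529 → advance +1; mR−mL=2840/9843 → turn +1·90°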